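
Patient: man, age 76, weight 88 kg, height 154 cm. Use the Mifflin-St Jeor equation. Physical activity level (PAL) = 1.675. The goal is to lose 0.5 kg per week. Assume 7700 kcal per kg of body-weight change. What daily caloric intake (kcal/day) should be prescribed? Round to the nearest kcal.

1908 kcal/day

Mifflin-St Jeor (male): BMR = 10(88) + 6.25(154) − 5(76) + 5 = 880 + 962.5 − 380 + 5 = 1467.5 kcal/day.
TEE = 1467.5 × 1.675 = 2458.0625 kcal/day.
Required daily deficit = 0.5 × 7700 ÷ 7 = 550 kcal/day.
Target intake = 2458.0625 − 550 = 1908.0625 kcal/day.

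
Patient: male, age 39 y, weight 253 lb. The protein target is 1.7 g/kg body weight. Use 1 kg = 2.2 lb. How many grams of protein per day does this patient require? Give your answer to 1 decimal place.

Weight in kg = 253 ÷ 2.2 = 115 kg.
Protein = 1.7 g/kg × 115 kg = 195.5 g/day.

195.5 g/day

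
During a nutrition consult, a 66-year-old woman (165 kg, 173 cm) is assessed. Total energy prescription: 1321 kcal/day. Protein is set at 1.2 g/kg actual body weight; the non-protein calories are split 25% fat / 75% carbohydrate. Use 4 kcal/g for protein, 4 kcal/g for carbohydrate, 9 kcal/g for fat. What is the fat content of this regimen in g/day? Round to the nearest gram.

Protein = 1.2 × 165 = 198 g → 198 × 4 = 792 kcal.
Non-protein calories = 1321 − 792 = 529 kcal.
Fat: 25% × 529 = 132.25 kcal; carbohydrate: 396.75 kcal.
Fat: 132.25 kcal ÷ 9 kcal/g = 14.6944 g.

15 g/day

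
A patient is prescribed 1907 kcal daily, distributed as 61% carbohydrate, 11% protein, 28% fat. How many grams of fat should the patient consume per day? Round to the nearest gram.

Fat energy = 28% × 1907 = 533.96 kcal.
At 9 kcal/g: 533.96 ÷ 9 = 59.3289 g.

59 g/day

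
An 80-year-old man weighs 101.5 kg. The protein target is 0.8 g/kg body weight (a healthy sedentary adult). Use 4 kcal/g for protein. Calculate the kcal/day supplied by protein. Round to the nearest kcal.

325 kcal/day

Protein = 0.8 g/kg × 101.5 kg = 81.2 g/day.
Protein energy = 81.2 g × 4 kcal/g = 324.8 kcal/day.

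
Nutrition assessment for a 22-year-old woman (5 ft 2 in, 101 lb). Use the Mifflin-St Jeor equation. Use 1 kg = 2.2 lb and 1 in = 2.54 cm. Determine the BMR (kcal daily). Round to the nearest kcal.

1172 kcal daily

Convert to metric: weight = 101 ÷ 2.2 = 45.9091 kg; height = (5×12 + 2) × 2.54 = 62 × 2.54 = 157.48 cm.
Mifflin-St Jeor (female): BMR = 10(45.9091) + 6.25(157.48) − 5(22) − 161 = 459.0909 + 984.25 − 110 − 161 = 1172.3409 kcal/day.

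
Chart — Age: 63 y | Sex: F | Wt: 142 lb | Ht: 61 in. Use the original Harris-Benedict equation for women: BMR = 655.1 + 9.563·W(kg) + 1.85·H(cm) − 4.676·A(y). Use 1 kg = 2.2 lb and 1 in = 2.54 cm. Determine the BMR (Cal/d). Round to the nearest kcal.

1264 Cal/d

Convert to metric: weight = 142 ÷ 2.2 = 64.5455 kg; height = 61 × 2.54 = 154.94 cm.
Harris-Benedict: BMR = 655.1 + 9.563(64.5455) + 1.85(154.94) − 4.676(63) = 1264.3992 kcal/day.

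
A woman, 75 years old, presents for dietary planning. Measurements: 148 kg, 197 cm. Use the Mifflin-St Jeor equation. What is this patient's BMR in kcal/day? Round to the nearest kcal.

2175 kcal/day

Mifflin-St Jeor (female): BMR = 10(148) + 6.25(197) − 5(75) − 161 = 1480 + 1231.25 − 375 − 161 = 2175.25 kcal/day.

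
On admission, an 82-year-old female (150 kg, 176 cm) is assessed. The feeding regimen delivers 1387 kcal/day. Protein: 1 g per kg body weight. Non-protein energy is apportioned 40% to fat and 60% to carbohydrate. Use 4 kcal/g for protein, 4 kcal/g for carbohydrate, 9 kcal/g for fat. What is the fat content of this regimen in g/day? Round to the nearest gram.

35 g/day

Protein = 1 × 150 = 150 g → 150 × 4 = 600 kcal.
Non-protein calories = 1387 − 600 = 787 kcal.
Fat: 40% × 787 = 314.8 kcal; carbohydrate: 472.2 kcal.
Fat: 314.8 kcal ÷ 9 kcal/g = 34.9778 g.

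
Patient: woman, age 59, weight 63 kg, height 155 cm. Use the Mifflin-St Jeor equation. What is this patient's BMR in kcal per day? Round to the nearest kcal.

1143 kcal per day

Mifflin-St Jeor (female): BMR = 10(63) + 6.25(155) − 5(59) − 161 = 630 + 968.75 − 295 − 161 = 1142.75 kcal/day.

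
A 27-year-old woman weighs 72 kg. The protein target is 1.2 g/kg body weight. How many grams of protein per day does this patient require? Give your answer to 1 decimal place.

86.4 g/day

Protein = 1.2 g/kg × 72 kg = 86.4 g/day.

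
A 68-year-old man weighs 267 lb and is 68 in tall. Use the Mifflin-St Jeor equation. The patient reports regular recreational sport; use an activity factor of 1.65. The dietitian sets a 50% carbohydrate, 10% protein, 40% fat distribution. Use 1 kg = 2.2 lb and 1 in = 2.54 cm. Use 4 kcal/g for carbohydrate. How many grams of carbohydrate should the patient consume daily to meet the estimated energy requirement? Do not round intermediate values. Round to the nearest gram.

404 g/day

Convert to metric: weight = 267 ÷ 2.2 = 121.3636 kg; height = 68 × 2.54 = 172.72 cm.
Mifflin-St Jeor (male): BMR = 10(121.3636) + 6.25(172.72) − 5(68) + 5 = 1213.6364 + 1079.5 − 340 + 5 = 1958.1364 kcal/day.
TEE = 1958.1364 × 1.65 = 3230.925 kcal/day.
Carbohydrate energy = 50% × 3230.925 = 1615.4625 kcal.
Carbohydrate = 1615.4625 ÷ 4 kcal/g = 403.8656 g.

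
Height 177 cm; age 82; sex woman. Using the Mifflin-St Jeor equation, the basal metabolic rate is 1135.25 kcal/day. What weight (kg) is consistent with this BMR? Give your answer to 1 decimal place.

60.0 kg

1135.25 = 10·W + 6.25(177) − 5(82) − 161
10·W = 1135.25 − 535.25 = 600, so W = 60 kg.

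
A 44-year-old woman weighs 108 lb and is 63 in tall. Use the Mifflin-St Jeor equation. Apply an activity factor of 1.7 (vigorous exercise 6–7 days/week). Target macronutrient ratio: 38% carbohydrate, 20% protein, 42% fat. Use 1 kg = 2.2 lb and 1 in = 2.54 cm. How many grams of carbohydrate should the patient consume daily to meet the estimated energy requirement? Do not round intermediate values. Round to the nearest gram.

179 g/day

Convert to metric: weight = 108 ÷ 2.2 = 49.0909 kg; height = 63 × 2.54 = 160.02 cm.
Mifflin-St Jeor (female): BMR = 10(49.0909) + 6.25(160.02) − 5(44) − 161 = 490.9091 + 1000.125 − 220 − 161 = 1110.0341 kcal/day.
TEE = 1110.0341 × 1.7 = 1887.058 kcal/day.
Carbohydrate energy = 38% × 1887.058 = 717.082 kcal.
Carbohydrate = 717.082 ÷ 4 kcal/g = 179.2705 g.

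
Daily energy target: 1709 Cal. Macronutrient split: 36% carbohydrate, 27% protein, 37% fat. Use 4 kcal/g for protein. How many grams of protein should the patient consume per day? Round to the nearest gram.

115 g/day

Protein energy = 27% × 1709 = 461.43 kcal.
At 4 kcal/g: 461.43 ÷ 4 = 115.3575 g.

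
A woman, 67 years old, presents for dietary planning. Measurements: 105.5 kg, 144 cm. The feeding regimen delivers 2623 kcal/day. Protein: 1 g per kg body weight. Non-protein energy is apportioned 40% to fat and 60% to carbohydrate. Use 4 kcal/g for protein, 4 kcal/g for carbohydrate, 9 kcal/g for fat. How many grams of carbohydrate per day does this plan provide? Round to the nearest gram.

330 g/day

Protein = 1 × 105.5 = 105.5 g → 105.5 × 4 = 422 kcal.
Non-protein calories = 2623 − 422 = 2201 kcal.
Fat: 40% × 2201 = 880.4 kcal; carbohydrate: 1320.6 kcal.
Carbohydrate: 1320.6 kcal ÷ 4 kcal/g = 330.15 g.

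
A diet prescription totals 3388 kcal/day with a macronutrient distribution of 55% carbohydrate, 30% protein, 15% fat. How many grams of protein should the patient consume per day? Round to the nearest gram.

Protein energy = 30% × 3388 = 1016.4 kcal.
At 4 kcal/g: 1016.4 ÷ 4 = 254.1 g.

254 g/day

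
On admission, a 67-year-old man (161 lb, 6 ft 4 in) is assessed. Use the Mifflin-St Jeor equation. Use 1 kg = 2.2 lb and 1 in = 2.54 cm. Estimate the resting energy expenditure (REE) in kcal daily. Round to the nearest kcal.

1608 kcal daily

Convert to metric: weight = 161 ÷ 2.2 = 73.1818 kg; height = (6×12 + 4) × 2.54 = 76 × 2.54 = 193.04 cm.
Mifflin-St Jeor (male): BMR = 10(73.1818) + 6.25(193.04) − 5(67) + 5 = 731.8182 + 1206.5 − 335 + 5 = 1608.3182 kcal/day.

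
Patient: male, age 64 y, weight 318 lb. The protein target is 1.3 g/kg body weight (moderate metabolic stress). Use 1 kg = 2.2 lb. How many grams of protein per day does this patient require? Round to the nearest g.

Weight in kg = 318 ÷ 2.2 = 144.5455 kg.
Protein = 1.3 g/kg × 144.5455 kg = 187.9091 g/day.

188 g/day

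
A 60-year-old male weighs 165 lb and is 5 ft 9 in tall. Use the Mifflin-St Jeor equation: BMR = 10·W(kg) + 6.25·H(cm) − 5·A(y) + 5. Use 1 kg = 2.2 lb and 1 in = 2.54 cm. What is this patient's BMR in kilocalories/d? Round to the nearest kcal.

Convert to metric: weight = 165 ÷ 2.2 = 75 kg; height = (5×12 + 9) × 2.54 = 69 × 2.54 = 175.26 cm.
Mifflin-St Jeor (male): BMR = 10(75) + 6.25(175.26) − 5(60) + 5 = 750 + 1095.375 − 300 + 5 = 1550.375 kcal/day.

1550 kilocalories/d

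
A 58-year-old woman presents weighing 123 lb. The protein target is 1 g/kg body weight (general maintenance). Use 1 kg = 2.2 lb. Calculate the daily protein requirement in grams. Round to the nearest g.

56 g/day

Weight in kg = 123 ÷ 2.2 = 55.9091 kg.
Protein = 1 g/kg × 55.9091 kg = 55.9091 g/day.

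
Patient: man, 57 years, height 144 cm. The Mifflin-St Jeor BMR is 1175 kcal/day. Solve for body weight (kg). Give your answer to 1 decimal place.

55.5 kg

1175 = 10·W + 6.25(144) − 5(57) + 5
10·W = 1175 − 620 = 555, so W = 55.5 kg.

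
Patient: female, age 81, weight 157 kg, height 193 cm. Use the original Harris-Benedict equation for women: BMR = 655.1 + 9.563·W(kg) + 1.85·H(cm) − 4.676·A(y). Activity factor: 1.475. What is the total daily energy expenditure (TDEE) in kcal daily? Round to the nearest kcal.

3149 kcal daily

Harris-Benedict: BMR = 655.1 + 9.563(157) + 1.85(193) − 4.676(81) = 2134.785 kcal/day.
TEE = BMR × activity factor = 2134.785 × 1.475 = 3148.8079 kcal/day.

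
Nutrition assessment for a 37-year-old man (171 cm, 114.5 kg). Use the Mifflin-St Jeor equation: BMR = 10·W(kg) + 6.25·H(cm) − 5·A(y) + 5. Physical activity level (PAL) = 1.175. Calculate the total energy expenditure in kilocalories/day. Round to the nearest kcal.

2390 kilocalories/day

Mifflin-St Jeor (male): BMR = 10(114.5) + 6.25(171) − 5(37) + 5 = 1145 + 1068.75 − 185 + 5 = 2033.75 kcal/day.
TEE = BMR × activity factor = 2033.75 × 1.175 = 2389.6563 kcal/day.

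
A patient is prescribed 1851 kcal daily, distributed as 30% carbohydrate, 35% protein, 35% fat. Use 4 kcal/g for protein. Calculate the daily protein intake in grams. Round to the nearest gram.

162 g/day

Protein energy = 35% × 1851 = 647.85 kcal.
At 4 kcal/g: 647.85 ÷ 4 = 161.9625 g.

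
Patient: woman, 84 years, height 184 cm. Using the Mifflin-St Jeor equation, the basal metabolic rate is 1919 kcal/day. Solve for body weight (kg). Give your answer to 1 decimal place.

135.0 kg

1919 = 10·W + 6.25(184) − 5(84) − 161
10·W = 1919 − 569 = 1350, so W = 135 kg.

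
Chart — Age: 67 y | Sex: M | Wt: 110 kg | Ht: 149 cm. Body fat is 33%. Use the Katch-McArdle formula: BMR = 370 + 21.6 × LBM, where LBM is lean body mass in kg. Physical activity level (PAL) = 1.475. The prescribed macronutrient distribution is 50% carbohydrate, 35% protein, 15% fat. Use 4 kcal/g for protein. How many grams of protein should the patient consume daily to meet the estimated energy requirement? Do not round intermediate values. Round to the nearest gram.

LBM = 110 × (1 − 0.33) = 73.7 kg. Katch-McArdle: BMR = 370 + 21.6 × 73.7 = 1961.92 kcal/day.
TEE = 1961.92 × 1.475 = 2893.832 kcal/day.
Protein energy = 35% × 2893.832 = 1012.8412 kcal.
Protein = 1012.8412 ÷ 4 kcal/g = 253.2103 g.

253 g/day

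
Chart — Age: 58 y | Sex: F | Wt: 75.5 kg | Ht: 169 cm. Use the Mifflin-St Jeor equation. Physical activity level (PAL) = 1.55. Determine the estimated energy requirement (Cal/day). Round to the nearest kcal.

Mifflin-St Jeor (female): BMR = 10(75.5) + 6.25(169) − 5(58) − 161 = 755 + 1056.25 − 290 − 161 = 1360.25 kcal/day.
TEE = BMR × activity factor = 1360.25 × 1.55 = 2108.3875 kcal/day.

2108 Cal/day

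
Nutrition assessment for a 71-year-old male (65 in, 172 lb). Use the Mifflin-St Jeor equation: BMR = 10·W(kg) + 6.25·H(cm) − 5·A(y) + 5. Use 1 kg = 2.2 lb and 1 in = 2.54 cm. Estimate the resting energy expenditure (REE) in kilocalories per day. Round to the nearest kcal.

1464 kilocalories per day

Convert to metric: weight = 172 ÷ 2.2 = 78.1818 kg; height = 65 × 2.54 = 165.1 cm.
Mifflin-St Jeor (male): BMR = 10(78.1818) + 6.25(165.1) − 5(71) + 5 = 781.8182 + 1031.875 − 355 + 5 = 1463.6932 kcal/day.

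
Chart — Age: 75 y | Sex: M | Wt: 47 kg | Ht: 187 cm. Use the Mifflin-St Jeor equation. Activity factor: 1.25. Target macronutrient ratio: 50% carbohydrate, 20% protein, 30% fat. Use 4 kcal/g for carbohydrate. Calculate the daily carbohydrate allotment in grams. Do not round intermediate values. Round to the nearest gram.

198 g/day

Mifflin-St Jeor (male): BMR = 10(47) + 6.25(187) − 5(75) + 5 = 470 + 1168.75 − 375 + 5 = 1268.75 kcal/day.
TEE = 1268.75 × 1.25 = 1585.9375 kcal/day.
Carbohydrate energy = 50% × 1585.9375 = 792.9688 kcal.
Carbohydrate = 792.9688 ÷ 4 kcal/g = 198.2422 g.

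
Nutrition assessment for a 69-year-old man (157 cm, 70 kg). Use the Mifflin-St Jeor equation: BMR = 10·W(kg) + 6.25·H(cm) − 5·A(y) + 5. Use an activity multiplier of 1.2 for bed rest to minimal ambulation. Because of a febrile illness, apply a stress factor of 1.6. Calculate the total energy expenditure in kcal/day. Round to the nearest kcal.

Mifflin-St Jeor (male): BMR = 10(70) + 6.25(157) − 5(69) + 5 = 700 + 981.25 − 345 + 5 = 1341.25 kcal/day.
TEE = BMR × activity factor = 1341.25 × 1.2 = 1609.5 kcal/day.
Apply stress factor: 1609.5 × 1.6 = 2575.2 kcal/day.

2575 kcal/day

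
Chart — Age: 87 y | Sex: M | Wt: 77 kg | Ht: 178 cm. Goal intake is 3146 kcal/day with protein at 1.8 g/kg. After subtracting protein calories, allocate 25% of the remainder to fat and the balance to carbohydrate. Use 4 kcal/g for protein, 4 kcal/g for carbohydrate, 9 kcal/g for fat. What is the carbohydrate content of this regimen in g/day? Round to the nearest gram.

486 g/day

Protein = 1.8 × 77 = 138.6 g → 138.6 × 4 = 554.4 kcal.
Non-protein calories = 3146 − 554.4 = 2591.6 kcal.
Fat: 25% × 2591.6 = 647.9 kcal; carbohydrate: 1943.7 kcal.
Carbohydrate: 1943.7 kcal ÷ 4 kcal/g = 485.925 g.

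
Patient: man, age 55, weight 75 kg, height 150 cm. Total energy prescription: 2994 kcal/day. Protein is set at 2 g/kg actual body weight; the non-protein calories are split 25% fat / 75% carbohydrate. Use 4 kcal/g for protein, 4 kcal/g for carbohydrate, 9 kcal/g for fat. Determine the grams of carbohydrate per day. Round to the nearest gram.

449 g/day

Protein = 2 × 75 = 150 g → 150 × 4 = 600 kcal.
Non-protein calories = 2994 − 600 = 2394 kcal.
Fat: 25% × 2394 = 598.5 kcal; carbohydrate: 1795.5 kcal.
Carbohydrate: 1795.5 kcal ÷ 4 kcal/g = 448.875 g.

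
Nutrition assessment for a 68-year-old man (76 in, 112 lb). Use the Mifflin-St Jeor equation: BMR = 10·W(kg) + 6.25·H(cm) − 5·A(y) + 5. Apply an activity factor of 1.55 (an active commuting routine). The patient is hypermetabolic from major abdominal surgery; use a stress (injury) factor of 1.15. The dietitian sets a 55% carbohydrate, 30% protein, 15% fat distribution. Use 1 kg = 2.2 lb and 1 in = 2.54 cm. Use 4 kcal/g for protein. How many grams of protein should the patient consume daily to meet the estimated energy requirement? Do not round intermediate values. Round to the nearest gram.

Convert to metric: weight = 112 ÷ 2.2 = 50.9091 kg; height = 76 × 2.54 = 193.04 cm.
Mifflin-St Jeor (male): BMR = 10(50.9091) + 6.25(193.04) − 5(68) + 5 = 509.0909 + 1206.5 − 340 + 5 = 1380.5909 kcal/day.
TEE = 1380.5909 × 1.55 = 2139.9159 kcal/day.
With stress factor 1.15: 2139.9159 × 1.15 = 2460.9033 kcal/day.
Protein energy = 30% × 2460.9033 = 738.271 kcal.
Protein = 738.271 ÷ 4 kcal/g = 184.5677 g.

185 g/day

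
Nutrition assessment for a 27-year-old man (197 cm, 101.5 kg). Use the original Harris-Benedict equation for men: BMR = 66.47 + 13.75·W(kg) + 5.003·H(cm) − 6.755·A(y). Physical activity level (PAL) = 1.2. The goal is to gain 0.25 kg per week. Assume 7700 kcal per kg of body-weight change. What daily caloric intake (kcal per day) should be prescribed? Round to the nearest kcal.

Harris-Benedict: BMR = 66.47 + 13.75(101.5) + 5.003(197) − 6.755(27) = 2265.301 kcal/day.
TEE = 2265.301 × 1.2 = 2718.3612 kcal/day.
Required daily surplus = 0.25 × 7700 ÷ 7 = 275 kcal/day.
Target intake = 2718.3612 + 275 = 2993.3612 kcal/day.

2993 kcal per day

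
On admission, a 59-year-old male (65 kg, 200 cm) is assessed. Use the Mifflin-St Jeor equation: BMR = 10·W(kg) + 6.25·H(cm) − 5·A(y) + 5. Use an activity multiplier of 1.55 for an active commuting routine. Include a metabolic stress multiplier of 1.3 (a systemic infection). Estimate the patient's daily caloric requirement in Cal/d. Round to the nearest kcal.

Mifflin-St Jeor (male): BMR = 10(65) + 6.25(200) − 5(59) + 5 = 650 + 1250 − 295 + 5 = 1610 kcal/day.
TEE = BMR × activity factor = 1610 × 1.55 = 2495.5 kcal/day.
Apply stress factor: 2495.5 × 1.3 = 3244.15 kcal/day.

3244 Cal/d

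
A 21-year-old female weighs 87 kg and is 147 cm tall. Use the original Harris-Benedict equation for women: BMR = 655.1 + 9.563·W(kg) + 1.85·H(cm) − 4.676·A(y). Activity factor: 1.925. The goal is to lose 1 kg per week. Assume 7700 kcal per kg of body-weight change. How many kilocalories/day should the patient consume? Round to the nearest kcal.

2097 kilocalories/day

Harris-Benedict: BMR = 655.1 + 9.563(87) + 1.85(147) − 4.676(21) = 1660.835 kcal/day.
TEE = 1660.835 × 1.925 = 3197.1074 kcal/day.
Required daily deficit = 1 × 7700 ÷ 7 = 1100 kcal/day.
Target intake = 3197.1074 − 1100 = 2097.1074 kcal/day.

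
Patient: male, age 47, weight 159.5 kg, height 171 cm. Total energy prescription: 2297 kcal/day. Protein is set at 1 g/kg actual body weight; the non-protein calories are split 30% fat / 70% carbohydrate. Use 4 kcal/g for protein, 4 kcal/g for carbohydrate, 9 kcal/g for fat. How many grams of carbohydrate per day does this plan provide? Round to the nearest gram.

290 g/day

Protein = 1 × 159.5 = 159.5 g → 159.5 × 4 = 638 kcal.
Non-protein calories = 2297 − 638 = 1659 kcal.
Fat: 30% × 1659 = 497.7 kcal; carbohydrate: 1161.3 kcal.
Carbohydrate: 1161.3 kcal ÷ 4 kcal/g = 290.325 g.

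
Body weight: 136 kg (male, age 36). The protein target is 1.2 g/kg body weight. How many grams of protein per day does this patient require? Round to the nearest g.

163 g/day

Protein = 1.2 g/kg × 136 kg = 163.2 g/day.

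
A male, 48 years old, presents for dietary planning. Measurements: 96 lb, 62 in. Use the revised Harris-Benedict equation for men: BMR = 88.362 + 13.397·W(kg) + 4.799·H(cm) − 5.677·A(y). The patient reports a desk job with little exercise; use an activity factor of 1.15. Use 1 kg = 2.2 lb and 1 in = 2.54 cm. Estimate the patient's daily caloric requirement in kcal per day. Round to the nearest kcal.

Convert to metric: weight = 96 ÷ 2.2 = 43.6364 kg; height = 62 × 2.54 = 157.48 cm.
Harris-Benedict: BMR = 88.362 + 13.397(43.6364) + 4.799(157.48) − 5.677(48) = 1156.2089 kcal/day.
TEE = BMR × activity factor = 1156.2089 × 1.15 = 1329.6402 kcal/day.

1330 kcal per day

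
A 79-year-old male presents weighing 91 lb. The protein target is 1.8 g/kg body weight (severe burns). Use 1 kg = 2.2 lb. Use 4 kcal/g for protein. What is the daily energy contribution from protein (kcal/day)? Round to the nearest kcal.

298 kcal/day

Weight in kg = 91 ÷ 2.2 = 41.3636 kg.
Protein = 1.8 g/kg × 41.3636 kg = 74.4545 g/day.
Protein energy = 74.4545 g × 4 kcal/g = 297.8182 kcal/day.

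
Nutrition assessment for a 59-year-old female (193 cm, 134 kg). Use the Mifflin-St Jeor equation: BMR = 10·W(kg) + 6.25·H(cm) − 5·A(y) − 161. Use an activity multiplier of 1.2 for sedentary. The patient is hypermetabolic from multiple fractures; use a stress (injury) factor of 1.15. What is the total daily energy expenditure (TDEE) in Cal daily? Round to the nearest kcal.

Mifflin-St Jeor (female): BMR = 10(134) + 6.25(193) − 5(59) − 161 = 1340 + 1206.25 − 295 − 161 = 2090.25 kcal/day.
TEE = BMR × activity factor = 2090.25 × 1.2 = 2508.3 kcal/day.
Apply stress factor: 2508.3 × 1.15 = 2884.545 kcal/day.

2885 Cal daily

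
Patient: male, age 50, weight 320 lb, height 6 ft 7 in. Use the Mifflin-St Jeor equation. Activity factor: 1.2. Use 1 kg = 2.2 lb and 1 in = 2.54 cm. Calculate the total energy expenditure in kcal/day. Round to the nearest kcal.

Convert to metric: weight = 320 ÷ 2.2 = 145.4545 kg; height = (6×12 + 7) × 2.54 = 79 × 2.54 = 200.66 cm.
Mifflin-St Jeor (male): BMR = 10(145.4545) + 6.25(200.66) − 5(50) + 5 = 1454.5455 + 1254.125 − 250 + 5 = 2463.6705 kcal/day.
TEE = BMR × activity factor = 2463.6705 × 1.2 = 2956.4045 kcal/day.

2956 kcal/day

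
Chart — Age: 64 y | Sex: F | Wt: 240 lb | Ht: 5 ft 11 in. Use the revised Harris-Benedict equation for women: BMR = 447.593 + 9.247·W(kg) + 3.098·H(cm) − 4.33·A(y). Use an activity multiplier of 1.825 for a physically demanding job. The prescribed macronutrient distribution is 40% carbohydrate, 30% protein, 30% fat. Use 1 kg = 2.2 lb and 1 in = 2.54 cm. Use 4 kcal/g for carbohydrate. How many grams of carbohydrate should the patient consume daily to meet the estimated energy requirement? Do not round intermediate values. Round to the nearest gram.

317 g/day

Convert to metric: weight = 240 ÷ 2.2 = 109.0909 kg; height = (5×12 + 11) × 2.54 = 71 × 2.54 = 180.34 cm.
Harris-Benedict: BMR = 447.593 + 9.247(109.0909) + 3.098(180.34) − 4.33(64) = 1737.93 kcal/day.
TEE = 1737.93 × 1.825 = 3171.7222 kcal/day.
Carbohydrate energy = 40% × 3171.7222 = 1268.6889 kcal.
Carbohydrate = 1268.6889 ÷ 4 kcal/g = 317.1722 g.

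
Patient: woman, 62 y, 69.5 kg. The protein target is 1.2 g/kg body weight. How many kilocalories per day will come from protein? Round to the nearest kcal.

334 kcal/day

Protein = 1.2 g/kg × 69.5 kg = 83.4 g/day.
Protein energy = 83.4 g × 4 kcal/g = 333.6 kcal/day.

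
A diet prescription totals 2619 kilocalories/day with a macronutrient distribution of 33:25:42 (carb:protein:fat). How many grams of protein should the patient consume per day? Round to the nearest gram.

Protein energy = 25% × 2619 = 654.75 kcal.
At 4 kcal/g: 654.75 ÷ 4 = 163.6875 g.

164 g/day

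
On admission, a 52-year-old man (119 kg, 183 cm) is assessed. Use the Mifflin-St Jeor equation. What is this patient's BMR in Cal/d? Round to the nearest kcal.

2079 Cal/d

Mifflin-St Jeor (male): BMR = 10(119) + 6.25(183) − 5(52) + 5 = 1190 + 1143.75 − 260 + 5 = 2078.75 kcal/day.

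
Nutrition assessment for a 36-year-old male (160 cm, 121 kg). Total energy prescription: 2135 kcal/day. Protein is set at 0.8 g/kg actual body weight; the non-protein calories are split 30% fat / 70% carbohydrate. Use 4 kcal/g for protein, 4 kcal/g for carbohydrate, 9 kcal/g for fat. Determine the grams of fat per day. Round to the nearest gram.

58 g/day

Protein = 0.8 × 121 = 96.8 g → 96.8 × 4 = 387.2 kcal.
Non-protein calories = 2135 − 387.2 = 1747.8 kcal.
Fat: 30% × 1747.8 = 524.34 kcal; carbohydrate: 1223.46 kcal.
Fat: 524.34 kcal ÷ 9 kcal/g = 58.26 g.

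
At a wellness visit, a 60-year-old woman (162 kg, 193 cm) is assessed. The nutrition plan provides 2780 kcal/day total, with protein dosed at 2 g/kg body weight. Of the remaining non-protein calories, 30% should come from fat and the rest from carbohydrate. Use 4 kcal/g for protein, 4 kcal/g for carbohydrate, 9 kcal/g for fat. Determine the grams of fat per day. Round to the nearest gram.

49 g/day

Protein = 2 × 162 = 324 g → 324 × 4 = 1296 kcal.
Non-protein calories = 2780 − 1296 = 1484 kcal.
Fat: 30% × 1484 = 445.2 kcal; carbohydrate: 1038.8 kcal.
Fat: 445.2 kcal ÷ 9 kcal/g = 49.4667 g.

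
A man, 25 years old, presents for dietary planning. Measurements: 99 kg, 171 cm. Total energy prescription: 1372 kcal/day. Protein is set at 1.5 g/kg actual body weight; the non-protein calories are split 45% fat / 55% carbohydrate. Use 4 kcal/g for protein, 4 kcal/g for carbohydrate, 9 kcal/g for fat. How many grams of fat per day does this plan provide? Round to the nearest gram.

Protein = 1.5 × 99 = 148.5 g → 148.5 × 4 = 594 kcal.
Non-protein calories = 1372 − 594 = 778 kcal.
Fat: 45% × 778 = 350.1 kcal; carbohydrate: 427.9 kcal.
Fat: 350.1 kcal ÷ 9 kcal/g = 38.9 g.

39 g/day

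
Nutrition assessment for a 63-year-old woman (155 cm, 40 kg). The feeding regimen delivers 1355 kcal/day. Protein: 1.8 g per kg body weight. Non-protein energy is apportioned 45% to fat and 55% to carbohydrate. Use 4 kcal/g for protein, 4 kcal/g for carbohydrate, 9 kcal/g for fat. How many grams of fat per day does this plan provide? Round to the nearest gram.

53 g/day

Protein = 1.8 × 40 = 72 g → 72 × 4 = 288 kcal.
Non-protein calories = 1355 − 288 = 1067 kcal.
Fat: 45% × 1067 = 480.15 kcal; carbohydrate: 586.85 kcal.
Fat: 480.15 kcal ÷ 9 kcal/g = 53.35 g.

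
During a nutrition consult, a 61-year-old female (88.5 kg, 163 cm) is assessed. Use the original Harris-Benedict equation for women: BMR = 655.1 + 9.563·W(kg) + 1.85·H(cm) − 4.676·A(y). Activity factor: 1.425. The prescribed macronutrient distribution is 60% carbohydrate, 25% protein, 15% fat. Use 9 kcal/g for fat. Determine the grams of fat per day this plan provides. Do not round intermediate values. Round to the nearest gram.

Harris-Benedict: BMR = 655.1 + 9.563(88.5) + 1.85(163) − 4.676(61) = 1517.7395 kcal/day.
TEE = 1517.7395 × 1.425 = 2162.7788 kcal/day.
Fat energy = 15% × 2162.7788 = 324.4168 kcal.
Fat = 324.4168 ÷ 9 kcal/g = 36.0463 g.

36 g/day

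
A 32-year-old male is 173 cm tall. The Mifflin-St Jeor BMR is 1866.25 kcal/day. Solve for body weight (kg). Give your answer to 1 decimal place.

1866.25 = 10·W + 6.25(173) − 5(32) + 5
10·W = 1866.25 − 926.25 = 940, so W = 94 kg.

94.0 kg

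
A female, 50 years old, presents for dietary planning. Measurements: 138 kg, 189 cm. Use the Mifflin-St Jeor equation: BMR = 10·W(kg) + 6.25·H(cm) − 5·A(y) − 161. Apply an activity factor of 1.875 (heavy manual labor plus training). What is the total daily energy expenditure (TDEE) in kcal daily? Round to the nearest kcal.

Mifflin-St Jeor (female): BMR = 10(138) + 6.25(189) − 5(50) − 161 = 1380 + 1181.25 − 250 − 161 = 2150.25 kcal/day.
TEE = BMR × activity factor = 2150.25 × 1.875 = 4031.7188 kcal/day.

4032 kcal daily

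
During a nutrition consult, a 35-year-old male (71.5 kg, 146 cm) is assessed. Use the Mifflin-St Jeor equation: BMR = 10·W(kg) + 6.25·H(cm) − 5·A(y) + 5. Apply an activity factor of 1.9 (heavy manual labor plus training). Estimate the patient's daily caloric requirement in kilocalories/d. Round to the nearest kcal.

2769 kilocalories/d

Mifflin-St Jeor (male): BMR = 10(71.5) + 6.25(146) − 5(35) + 5 = 715 + 912.5 − 175 + 5 = 1457.5 kcal/day.
TEE = BMR × activity factor = 1457.5 × 1.9 = 2769.25 kcal/day.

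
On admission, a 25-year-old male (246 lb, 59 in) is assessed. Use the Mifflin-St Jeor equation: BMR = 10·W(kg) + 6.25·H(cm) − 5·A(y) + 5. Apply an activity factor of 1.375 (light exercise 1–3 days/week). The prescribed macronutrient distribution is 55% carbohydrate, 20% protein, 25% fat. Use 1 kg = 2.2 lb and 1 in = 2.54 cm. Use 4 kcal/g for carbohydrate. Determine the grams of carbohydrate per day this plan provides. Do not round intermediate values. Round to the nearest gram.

366 g/day

Convert to metric: weight = 246 ÷ 2.2 = 111.8182 kg; height = 59 × 2.54 = 149.86 cm.
Mifflin-St Jeor (male): BMR = 10(111.8182) + 6.25(149.86) − 5(25) + 5 = 1118.1818 + 936.625 − 125 + 5 = 1934.8068 kcal/day.
TEE = 1934.8068 × 1.375 = 2660.3594 kcal/day.
Carbohydrate energy = 55% × 2660.3594 = 1463.1977 kcal.
Carbohydrate = 1463.1977 ÷ 4 kcal/g = 365.7994 g.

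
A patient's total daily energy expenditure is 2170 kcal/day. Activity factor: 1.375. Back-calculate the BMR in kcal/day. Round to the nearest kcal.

BMR = TEE ÷ activity factor = 2170 ÷ 1.375 = 1578.1818 kcal/day.

1578 kcal/day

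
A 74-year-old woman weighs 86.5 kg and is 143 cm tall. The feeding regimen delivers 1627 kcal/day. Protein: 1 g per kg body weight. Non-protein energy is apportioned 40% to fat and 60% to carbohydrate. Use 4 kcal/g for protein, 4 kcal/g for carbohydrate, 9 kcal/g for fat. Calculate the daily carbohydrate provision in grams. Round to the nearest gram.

192 g/day

Protein = 1 × 86.5 = 86.5 g → 86.5 × 4 = 346 kcal.
Non-protein calories = 1627 − 346 = 1281 kcal.
Fat: 40% × 1281 = 512.4 kcal; carbohydrate: 768.6 kcal.
Carbohydrate: 768.6 kcal ÷ 4 kcal/g = 192.15 g.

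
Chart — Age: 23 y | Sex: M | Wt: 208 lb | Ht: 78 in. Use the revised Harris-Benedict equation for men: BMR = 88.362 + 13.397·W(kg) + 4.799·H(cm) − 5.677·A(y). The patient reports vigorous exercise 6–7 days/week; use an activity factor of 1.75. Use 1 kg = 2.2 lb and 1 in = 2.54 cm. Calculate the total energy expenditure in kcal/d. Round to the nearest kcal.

Convert to metric: weight = 208 ÷ 2.2 = 94.5455 kg; height = 78 × 2.54 = 198.12 cm.
Harris-Benedict: BMR = 88.362 + 13.397(94.5455) + 4.799(198.12) − 5.677(23) = 2175.1943 kcal/day.
TEE = BMR × activity factor = 2175.1943 × 1.75 = 3806.5901 kcal/day.

3807 kcal/d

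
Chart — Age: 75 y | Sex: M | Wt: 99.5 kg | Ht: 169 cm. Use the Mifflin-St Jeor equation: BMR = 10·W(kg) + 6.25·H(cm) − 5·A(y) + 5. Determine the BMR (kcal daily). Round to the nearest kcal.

1681 kcal daily

Mifflin-St Jeor (male): BMR = 10(99.5) + 6.25(169) − 5(75) + 5 = 995 + 1056.25 − 375 + 5 = 1681.25 kcal/day.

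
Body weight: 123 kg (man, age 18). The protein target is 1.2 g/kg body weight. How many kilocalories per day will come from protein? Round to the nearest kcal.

Protein = 1.2 g/kg × 123 kg = 147.6 g/day.
Protein energy = 147.6 g × 4 kcal/g = 590.4 kcal/day.

590 kcal/day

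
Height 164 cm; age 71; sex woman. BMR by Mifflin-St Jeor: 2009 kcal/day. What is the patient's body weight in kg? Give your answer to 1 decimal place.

2009 = 10·W + 6.25(164) − 5(71) − 161
10·W = 2009 − 509 = 1500, so W = 150 kg.

150.0 kg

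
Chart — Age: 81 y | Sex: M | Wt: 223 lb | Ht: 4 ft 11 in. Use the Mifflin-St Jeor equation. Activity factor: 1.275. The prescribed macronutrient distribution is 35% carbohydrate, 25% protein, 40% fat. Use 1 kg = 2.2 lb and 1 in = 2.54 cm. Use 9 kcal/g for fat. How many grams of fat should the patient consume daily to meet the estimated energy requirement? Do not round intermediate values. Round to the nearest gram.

88 g/day

Convert to metric: weight = 223 ÷ 2.2 = 101.3636 kg; height = (4×12 + 11) × 2.54 = 59 × 2.54 = 149.86 cm.
Mifflin-St Jeor (male): BMR = 10(101.3636) + 6.25(149.86) − 5(81) + 5 = 1013.6364 + 936.625 − 405 + 5 = 1550.2614 kcal/day.
TEE = 1550.2614 × 1.275 = 1976.5832 kcal/day.
Fat energy = 40% × 1976.5832 = 790.6333 kcal.
Fat = 790.6333 ÷ 9 kcal/g = 87.8481 g.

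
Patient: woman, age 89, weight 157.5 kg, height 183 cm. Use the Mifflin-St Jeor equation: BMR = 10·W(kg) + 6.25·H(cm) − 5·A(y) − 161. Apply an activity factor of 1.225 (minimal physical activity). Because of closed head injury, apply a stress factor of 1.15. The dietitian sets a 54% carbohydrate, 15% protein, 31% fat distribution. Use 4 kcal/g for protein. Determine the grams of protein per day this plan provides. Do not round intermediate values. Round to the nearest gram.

Mifflin-St Jeor (female): BMR = 10(157.5) + 6.25(183) − 5(89) − 161 = 1575 + 1143.75 − 445 − 161 = 2112.75 kcal/day.
TEE = 2112.75 × 1.225 = 2588.1188 kcal/day.
With stress factor 1.15: 2588.1188 × 1.15 = 2976.3366 kcal/day.
Protein energy = 15% × 2976.3366 = 446.4505 kcal.
Protein = 446.4505 ÷ 4 kcal/g = 111.6126 g.

112 g/day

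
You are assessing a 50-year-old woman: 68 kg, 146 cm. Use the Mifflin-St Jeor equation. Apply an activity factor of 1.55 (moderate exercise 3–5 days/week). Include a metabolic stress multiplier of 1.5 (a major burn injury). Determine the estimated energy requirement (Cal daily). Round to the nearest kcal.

Mifflin-St Jeor (female): BMR = 10(68) + 6.25(146) − 5(50) − 161 = 680 + 912.5 − 250 − 161 = 1181.5 kcal/day.
TEE = BMR × activity factor = 1181.5 × 1.55 = 1831.325 kcal/day.
Apply stress factor: 1831.325 × 1.5 = 2746.9875 kcal/day.

2747 Cal daily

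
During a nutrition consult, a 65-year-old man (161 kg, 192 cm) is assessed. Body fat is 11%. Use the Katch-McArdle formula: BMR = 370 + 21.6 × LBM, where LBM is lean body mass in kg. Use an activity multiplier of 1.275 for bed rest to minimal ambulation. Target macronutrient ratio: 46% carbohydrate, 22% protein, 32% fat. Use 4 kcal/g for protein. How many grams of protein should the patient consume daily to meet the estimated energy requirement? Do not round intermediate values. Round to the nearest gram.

243 g/day

LBM = 161 × (1 − 0.11) = 143.29 kg. Katch-McArdle: BMR = 370 + 21.6 × 143.29 = 3465.064 kcal/day.
TEE = 3465.064 × 1.275 = 4417.9566 kcal/day.
Protein energy = 22% × 4417.9566 = 971.9505 kcal.
Protein = 971.9505 ÷ 4 kcal/g = 242.9876 g.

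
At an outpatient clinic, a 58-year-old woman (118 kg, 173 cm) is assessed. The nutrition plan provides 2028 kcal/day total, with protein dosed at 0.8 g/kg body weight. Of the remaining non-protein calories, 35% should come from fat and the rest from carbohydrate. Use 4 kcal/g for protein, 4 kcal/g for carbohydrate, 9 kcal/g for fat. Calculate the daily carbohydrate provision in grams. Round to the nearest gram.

268 g/day

Protein = 0.8 × 118 = 94.4 g → 94.4 × 4 = 377.6 kcal.
Non-protein calories = 2028 − 377.6 = 1650.4 kcal.
Fat: 35% × 1650.4 = 577.64 kcal; carbohydrate: 1072.76 kcal.
Carbohydrate: 1072.76 kcal ÷ 4 kcal/g = 268.19 g.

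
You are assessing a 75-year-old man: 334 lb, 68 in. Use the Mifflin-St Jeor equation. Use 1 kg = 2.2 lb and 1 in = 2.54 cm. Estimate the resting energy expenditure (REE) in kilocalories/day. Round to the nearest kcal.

Convert to metric: weight = 334 ÷ 2.2 = 151.8182 kg; height = 68 × 2.54 = 172.72 cm.
Mifflin-St Jeor (male): BMR = 10(151.8182) + 6.25(172.72) − 5(75) + 5 = 1518.1818 + 1079.5 − 375 + 5 = 2227.6818 kcal/day.

2228 kilocalories/day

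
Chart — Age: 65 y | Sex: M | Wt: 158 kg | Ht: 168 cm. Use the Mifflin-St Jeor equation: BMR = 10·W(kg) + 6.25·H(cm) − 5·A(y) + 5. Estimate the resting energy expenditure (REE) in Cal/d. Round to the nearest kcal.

2310 Cal/d

Mifflin-St Jeor (male): BMR = 10(158) + 6.25(168) − 5(65) + 5 = 1580 + 1050 − 325 + 5 = 2310 kcal/day.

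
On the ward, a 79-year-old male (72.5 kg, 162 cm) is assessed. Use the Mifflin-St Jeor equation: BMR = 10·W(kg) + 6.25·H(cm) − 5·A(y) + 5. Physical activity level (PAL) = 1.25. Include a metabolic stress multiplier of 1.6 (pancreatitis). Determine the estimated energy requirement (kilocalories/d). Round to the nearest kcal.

2695 kilocalories/d

Mifflin-St Jeor (male): BMR = 10(72.5) + 6.25(162) − 5(79) + 5 = 725 + 1012.5 − 395 + 5 = 1347.5 kcal/day.
TEE = BMR × activity factor = 1347.5 × 1.25 = 1684.375 kcal/day.
Apply stress factor: 1684.375 × 1.6 = 2695 kcal/day.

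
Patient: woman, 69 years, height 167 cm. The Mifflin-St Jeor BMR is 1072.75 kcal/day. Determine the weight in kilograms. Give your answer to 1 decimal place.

1072.75 = 10·W + 6.25(167) − 5(69) − 161
10·W = 1072.75 − 537.75 = 535, so W = 53.5 kg.

53.5 kg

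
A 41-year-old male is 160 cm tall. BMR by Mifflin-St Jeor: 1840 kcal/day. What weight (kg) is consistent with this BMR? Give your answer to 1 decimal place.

104.0 kg

1840 = 10·W + 6.25(160) − 5(41) + 5
10·W = 1840 − 800 = 1040, so W = 104 kg.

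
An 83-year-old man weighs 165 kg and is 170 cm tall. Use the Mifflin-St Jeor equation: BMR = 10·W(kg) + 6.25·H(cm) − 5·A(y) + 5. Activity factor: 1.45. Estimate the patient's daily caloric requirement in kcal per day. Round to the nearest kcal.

3339 kcal per day

Mifflin-St Jeor (male): BMR = 10(165) + 6.25(170) − 5(83) + 5 = 1650 + 1062.5 − 415 + 5 = 2302.5 kcal/day.
TEE = BMR × activity factor = 2302.5 × 1.45 = 3338.625 kcal/day.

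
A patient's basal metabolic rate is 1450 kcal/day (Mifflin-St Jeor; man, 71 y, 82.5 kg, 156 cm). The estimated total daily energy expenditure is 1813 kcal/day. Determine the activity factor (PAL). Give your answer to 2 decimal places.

1.25

Activity factor = TEE ÷ BMR = 1813 ÷ 1450 = 1.25.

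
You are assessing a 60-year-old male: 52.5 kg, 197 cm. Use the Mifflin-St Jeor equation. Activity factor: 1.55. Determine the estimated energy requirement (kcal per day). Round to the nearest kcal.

Mifflin-St Jeor (male): BMR = 10(52.5) + 6.25(197) − 5(60) + 5 = 525 + 1231.25 − 300 + 5 = 1461.25 kcal/day.
TEE = BMR × activity factor = 1461.25 × 1.55 = 2264.9375 kcal/day.

2265 kcal per day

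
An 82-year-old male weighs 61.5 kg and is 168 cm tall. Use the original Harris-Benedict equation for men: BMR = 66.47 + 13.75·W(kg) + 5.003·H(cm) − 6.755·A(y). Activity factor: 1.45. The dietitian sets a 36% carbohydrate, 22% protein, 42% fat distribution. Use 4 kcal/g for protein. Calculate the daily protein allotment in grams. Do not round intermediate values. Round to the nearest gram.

96 g/day

Harris-Benedict: BMR = 66.47 + 13.75(61.5) + 5.003(168) − 6.755(82) = 1198.689 kcal/day.
TEE = 1198.689 × 1.45 = 1738.0991 kcal/day.
Protein energy = 22% × 1738.0991 = 382.3818 kcal.
Protein = 382.3818 ÷ 4 kcal/g = 95.5954 g.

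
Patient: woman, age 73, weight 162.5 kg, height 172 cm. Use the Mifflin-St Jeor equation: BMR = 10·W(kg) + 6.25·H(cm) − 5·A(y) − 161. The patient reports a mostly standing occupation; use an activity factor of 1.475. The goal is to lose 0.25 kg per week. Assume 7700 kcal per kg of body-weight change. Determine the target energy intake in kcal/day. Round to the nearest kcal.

2932 kcal/day

Mifflin-St Jeor (female): BMR = 10(162.5) + 6.25(172) − 5(73) − 161 = 1625 + 1075 − 365 − 161 = 2174 kcal/day.
TEE = 2174 × 1.475 = 3206.65 kcal/day.
Required daily deficit = 0.25 × 7700 ÷ 7 = 275 kcal/day.
Target intake = 3206.65 − 275 = 2931.65 kcal/day.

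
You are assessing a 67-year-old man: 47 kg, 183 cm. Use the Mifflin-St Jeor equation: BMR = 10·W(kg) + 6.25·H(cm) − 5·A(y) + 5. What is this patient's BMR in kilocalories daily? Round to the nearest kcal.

Mifflin-St Jeor (male): BMR = 10(47) + 6.25(183) − 5(67) + 5 = 470 + 1143.75 − 335 + 5 = 1283.75 kcal/day.

1284 kilocalories daily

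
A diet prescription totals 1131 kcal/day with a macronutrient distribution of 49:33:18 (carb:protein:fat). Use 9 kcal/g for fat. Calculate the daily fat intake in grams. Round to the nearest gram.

Fat energy = 18% × 1131 = 203.58 kcal.
At 9 kcal/g: 203.58 ÷ 9 = 22.62 g.

23 g/day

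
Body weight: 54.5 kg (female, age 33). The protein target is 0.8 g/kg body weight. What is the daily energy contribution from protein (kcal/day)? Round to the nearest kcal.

174 kcal/day

Protein = 0.8 g/kg × 54.5 kg = 43.6 g/day.
Protein energy = 43.6 g × 4 kcal/g = 174.4 kcal/day.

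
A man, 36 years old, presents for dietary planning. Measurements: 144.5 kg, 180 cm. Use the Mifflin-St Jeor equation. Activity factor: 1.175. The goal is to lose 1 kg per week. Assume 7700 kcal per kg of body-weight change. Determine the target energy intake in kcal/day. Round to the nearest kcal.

Mifflin-St Jeor (male): BMR = 10(144.5) + 6.25(180) − 5(36) + 5 = 1445 + 1125 − 180 + 5 = 2395 kcal/day.
TEE = 2395 × 1.175 = 2814.125 kcal/day.
Required daily deficit = 1 × 7700 ÷ 7 = 1100 kcal/day.
Target intake = 2814.125 − 1100 = 1714.125 kcal/day.

1714 kcal/day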